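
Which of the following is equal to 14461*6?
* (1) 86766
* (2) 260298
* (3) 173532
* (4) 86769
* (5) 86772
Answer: 1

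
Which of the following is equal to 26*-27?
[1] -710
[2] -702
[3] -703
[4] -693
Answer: 2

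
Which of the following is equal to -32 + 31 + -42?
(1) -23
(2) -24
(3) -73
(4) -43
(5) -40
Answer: 4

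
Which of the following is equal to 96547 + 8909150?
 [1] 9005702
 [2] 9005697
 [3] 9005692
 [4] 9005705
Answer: 2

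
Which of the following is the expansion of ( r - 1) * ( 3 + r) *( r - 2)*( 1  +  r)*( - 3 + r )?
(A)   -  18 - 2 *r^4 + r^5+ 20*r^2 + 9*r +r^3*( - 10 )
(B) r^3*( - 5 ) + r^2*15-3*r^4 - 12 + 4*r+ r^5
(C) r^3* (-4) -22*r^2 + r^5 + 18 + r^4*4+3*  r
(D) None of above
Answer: A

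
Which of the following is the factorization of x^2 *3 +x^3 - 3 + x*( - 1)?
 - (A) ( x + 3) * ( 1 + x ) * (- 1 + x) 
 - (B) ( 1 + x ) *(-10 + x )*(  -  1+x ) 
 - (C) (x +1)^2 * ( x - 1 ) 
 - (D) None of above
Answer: A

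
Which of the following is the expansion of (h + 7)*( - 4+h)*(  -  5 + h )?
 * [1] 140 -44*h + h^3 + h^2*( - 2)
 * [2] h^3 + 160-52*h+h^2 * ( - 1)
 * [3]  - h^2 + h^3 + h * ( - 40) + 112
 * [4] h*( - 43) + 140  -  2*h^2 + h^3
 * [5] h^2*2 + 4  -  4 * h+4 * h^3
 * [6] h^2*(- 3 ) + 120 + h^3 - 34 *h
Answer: 4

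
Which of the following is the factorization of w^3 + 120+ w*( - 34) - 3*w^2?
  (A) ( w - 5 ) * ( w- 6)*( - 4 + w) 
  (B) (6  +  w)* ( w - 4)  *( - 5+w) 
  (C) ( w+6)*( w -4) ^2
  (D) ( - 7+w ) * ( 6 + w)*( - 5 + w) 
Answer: B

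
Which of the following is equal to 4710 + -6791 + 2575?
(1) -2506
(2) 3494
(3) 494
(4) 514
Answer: 3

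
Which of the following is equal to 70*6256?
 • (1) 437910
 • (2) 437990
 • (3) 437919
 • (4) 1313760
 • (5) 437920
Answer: 5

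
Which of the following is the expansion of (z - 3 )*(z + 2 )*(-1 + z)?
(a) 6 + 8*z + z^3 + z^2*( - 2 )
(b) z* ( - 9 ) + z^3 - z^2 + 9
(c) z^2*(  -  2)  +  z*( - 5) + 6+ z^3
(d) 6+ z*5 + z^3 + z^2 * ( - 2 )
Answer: c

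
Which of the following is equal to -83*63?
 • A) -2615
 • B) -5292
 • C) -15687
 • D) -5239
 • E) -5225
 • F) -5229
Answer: F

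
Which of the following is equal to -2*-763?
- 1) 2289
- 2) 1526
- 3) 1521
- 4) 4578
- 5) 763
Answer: 2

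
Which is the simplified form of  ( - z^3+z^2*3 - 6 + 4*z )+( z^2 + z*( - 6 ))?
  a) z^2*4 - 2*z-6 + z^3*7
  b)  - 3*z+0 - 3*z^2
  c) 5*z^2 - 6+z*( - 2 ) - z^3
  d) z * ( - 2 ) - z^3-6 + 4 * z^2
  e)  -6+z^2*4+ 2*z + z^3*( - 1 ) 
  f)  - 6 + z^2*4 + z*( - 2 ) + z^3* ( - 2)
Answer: d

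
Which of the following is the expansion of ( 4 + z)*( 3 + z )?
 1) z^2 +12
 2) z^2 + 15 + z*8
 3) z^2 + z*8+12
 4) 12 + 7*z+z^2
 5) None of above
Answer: 4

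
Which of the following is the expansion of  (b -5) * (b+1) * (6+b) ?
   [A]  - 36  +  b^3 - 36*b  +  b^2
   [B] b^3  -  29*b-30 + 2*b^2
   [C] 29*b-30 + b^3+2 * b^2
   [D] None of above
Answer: B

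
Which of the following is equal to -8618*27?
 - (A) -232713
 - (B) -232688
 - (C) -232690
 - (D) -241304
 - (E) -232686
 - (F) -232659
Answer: E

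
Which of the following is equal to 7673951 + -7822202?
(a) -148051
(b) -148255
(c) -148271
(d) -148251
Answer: d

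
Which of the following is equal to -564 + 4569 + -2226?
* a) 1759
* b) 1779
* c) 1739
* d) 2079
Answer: b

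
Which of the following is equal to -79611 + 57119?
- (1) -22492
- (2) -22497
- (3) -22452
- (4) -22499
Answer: 1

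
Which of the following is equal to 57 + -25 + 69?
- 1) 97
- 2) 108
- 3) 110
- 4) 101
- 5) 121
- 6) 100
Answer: 4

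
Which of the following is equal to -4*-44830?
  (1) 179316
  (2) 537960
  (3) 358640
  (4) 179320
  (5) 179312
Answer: 4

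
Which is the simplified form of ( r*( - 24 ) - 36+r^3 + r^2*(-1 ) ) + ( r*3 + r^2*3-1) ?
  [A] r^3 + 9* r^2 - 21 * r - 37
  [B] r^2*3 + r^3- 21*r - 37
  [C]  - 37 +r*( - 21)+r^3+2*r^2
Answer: C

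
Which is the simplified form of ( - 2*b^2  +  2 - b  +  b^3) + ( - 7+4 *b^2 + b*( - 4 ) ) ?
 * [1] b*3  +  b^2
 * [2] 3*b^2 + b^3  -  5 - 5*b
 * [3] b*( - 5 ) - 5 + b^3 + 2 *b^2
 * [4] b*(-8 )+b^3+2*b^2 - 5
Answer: 3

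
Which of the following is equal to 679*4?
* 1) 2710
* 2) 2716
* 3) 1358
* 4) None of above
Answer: 2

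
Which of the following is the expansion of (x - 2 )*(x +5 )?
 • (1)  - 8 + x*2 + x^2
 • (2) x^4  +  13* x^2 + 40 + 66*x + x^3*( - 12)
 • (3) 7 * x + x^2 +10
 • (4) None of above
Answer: 4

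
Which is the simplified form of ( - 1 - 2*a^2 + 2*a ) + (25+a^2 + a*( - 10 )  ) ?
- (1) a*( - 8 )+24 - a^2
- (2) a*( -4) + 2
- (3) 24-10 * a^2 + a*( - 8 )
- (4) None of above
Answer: 1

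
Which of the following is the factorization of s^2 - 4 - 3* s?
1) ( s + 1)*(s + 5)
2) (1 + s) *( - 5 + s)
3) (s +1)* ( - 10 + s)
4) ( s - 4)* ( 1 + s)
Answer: 4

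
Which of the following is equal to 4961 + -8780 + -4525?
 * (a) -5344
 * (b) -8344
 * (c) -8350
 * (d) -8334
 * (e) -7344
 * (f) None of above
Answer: b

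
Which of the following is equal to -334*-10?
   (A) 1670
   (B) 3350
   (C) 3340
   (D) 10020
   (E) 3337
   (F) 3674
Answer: C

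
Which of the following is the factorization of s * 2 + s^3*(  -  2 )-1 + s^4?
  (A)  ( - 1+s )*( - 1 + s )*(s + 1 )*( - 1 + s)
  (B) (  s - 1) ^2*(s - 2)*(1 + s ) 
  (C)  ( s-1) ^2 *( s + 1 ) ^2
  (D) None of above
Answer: A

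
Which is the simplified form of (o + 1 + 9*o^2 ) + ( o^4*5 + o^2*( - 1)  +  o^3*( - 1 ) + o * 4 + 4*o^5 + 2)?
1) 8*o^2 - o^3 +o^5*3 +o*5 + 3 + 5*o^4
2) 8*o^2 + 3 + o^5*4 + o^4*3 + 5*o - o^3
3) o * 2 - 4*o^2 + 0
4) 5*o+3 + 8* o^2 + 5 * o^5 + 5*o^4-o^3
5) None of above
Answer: 5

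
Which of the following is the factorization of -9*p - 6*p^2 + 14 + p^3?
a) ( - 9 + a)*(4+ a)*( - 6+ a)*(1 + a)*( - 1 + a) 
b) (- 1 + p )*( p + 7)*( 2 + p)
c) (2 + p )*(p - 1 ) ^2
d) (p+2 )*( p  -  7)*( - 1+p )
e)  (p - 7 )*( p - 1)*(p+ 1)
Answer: d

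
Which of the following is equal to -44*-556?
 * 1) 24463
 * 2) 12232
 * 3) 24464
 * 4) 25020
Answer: 3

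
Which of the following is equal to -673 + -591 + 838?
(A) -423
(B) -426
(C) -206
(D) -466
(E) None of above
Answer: B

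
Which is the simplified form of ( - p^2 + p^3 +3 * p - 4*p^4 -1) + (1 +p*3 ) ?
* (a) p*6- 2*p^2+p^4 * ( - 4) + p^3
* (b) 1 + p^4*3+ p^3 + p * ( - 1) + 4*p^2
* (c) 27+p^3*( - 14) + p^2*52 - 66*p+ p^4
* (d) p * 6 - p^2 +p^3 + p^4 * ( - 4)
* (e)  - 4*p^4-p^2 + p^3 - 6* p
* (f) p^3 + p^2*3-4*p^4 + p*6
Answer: d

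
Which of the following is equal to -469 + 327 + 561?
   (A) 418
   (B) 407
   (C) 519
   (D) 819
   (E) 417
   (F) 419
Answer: F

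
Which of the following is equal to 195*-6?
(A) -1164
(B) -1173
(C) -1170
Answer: C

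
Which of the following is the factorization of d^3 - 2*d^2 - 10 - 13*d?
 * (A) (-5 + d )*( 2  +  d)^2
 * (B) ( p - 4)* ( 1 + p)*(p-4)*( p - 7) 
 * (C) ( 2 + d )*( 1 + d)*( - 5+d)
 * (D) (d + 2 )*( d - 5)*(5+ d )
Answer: C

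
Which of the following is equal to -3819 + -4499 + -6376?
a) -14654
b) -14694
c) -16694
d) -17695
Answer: b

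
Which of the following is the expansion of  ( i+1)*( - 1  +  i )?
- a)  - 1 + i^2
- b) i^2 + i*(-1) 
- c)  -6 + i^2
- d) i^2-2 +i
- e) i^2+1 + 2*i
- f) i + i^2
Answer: a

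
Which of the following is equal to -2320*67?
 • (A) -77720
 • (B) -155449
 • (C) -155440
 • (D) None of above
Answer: C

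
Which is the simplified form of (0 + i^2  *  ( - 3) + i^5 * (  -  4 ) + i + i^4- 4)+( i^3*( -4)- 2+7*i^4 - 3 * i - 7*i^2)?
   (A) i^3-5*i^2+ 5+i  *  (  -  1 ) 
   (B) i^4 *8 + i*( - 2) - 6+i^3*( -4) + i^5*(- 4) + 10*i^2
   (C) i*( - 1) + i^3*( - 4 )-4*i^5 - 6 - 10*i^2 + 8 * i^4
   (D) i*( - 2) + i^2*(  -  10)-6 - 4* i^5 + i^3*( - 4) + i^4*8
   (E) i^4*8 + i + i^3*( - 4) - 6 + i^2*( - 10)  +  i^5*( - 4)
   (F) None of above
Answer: D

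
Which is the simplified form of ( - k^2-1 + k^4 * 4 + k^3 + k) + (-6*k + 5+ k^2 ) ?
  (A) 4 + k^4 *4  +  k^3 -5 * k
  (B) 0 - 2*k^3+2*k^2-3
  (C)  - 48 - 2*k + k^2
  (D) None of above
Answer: A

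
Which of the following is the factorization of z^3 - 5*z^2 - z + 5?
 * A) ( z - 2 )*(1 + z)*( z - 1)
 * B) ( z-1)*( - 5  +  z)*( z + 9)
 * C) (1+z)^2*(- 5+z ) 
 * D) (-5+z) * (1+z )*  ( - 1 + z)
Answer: D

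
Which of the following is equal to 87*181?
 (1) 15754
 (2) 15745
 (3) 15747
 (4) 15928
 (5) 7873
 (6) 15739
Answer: 3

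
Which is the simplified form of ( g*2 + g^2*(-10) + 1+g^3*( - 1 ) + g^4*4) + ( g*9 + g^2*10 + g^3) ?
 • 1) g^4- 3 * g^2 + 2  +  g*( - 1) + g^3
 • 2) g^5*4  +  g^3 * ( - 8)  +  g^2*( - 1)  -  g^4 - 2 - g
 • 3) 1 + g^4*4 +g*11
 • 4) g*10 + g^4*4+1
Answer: 3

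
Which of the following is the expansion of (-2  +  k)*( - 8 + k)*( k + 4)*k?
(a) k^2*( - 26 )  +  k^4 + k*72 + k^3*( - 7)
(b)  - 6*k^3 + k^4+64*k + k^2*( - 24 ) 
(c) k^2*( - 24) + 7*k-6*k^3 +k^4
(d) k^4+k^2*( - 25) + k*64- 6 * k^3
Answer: b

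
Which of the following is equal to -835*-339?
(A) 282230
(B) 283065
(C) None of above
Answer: B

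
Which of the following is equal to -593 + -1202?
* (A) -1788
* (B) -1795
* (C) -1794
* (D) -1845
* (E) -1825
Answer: B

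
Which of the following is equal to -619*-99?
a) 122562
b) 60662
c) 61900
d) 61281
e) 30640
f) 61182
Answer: d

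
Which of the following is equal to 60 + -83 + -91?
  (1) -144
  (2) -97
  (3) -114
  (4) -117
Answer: 3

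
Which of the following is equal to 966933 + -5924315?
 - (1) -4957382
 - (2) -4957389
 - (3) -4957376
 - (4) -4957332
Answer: 1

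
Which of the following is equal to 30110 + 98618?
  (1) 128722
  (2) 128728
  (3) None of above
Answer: 2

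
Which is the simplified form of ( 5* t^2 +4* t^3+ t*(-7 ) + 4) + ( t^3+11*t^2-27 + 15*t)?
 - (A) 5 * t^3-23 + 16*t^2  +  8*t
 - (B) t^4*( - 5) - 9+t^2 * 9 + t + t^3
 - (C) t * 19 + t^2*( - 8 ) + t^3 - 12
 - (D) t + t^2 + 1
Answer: A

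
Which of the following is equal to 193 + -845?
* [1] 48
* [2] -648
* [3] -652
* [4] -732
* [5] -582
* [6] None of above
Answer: 3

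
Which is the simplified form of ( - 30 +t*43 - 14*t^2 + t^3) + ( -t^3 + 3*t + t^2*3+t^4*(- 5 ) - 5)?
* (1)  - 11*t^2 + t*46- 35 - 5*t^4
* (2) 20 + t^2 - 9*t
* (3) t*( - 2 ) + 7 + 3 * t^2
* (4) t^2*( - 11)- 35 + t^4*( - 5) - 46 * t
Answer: 1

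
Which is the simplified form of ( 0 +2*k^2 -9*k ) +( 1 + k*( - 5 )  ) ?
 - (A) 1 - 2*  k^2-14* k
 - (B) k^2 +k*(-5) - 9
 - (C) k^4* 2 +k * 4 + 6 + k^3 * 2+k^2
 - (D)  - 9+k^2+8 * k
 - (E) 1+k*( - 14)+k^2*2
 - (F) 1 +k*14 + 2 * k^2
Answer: E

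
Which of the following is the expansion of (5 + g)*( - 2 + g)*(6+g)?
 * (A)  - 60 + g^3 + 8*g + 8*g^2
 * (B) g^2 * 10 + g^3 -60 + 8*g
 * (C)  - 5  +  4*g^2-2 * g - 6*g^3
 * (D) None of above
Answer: D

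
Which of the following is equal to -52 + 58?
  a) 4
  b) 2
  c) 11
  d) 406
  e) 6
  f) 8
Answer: e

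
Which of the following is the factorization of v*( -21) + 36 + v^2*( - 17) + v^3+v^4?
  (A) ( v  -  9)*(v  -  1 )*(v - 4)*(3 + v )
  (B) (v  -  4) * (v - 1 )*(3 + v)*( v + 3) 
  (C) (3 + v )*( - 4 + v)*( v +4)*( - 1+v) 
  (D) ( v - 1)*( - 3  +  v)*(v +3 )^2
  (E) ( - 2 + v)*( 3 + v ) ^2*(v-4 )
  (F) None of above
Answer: B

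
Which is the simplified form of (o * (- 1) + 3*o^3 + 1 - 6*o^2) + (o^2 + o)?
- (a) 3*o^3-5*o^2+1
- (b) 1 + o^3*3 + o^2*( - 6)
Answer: a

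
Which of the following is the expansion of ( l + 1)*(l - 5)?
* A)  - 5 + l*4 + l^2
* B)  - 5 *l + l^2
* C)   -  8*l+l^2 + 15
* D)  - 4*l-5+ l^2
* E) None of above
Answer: D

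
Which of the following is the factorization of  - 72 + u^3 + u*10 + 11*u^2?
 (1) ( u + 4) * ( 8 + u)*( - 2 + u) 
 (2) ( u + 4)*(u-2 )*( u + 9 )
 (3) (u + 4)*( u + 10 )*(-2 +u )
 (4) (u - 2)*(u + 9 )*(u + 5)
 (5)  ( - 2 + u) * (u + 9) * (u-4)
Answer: 2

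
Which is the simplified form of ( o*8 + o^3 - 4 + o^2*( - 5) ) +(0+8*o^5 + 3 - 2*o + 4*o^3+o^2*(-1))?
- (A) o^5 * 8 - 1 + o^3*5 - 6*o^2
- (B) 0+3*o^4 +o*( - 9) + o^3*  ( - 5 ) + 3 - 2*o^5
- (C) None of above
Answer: C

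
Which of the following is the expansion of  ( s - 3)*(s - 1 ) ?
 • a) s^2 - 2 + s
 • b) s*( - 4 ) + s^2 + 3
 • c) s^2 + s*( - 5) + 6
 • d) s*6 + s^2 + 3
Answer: b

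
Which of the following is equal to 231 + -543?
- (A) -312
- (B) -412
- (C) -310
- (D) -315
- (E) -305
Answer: A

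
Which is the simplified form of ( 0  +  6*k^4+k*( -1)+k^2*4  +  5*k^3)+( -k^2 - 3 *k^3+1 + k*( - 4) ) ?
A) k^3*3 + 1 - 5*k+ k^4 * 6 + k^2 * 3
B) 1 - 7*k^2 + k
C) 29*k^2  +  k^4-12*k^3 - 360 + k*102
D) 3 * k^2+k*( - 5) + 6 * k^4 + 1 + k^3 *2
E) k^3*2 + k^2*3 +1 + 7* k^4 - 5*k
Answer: D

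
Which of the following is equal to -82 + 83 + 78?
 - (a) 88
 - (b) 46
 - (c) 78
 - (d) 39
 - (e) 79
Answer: e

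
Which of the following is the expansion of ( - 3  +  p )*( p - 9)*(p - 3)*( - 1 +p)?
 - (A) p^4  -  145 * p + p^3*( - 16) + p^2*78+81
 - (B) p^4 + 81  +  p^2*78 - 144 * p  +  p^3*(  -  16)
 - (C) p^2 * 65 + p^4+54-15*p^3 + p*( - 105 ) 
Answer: B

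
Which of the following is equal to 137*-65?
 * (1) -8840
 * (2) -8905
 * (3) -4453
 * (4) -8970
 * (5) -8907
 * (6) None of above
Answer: 2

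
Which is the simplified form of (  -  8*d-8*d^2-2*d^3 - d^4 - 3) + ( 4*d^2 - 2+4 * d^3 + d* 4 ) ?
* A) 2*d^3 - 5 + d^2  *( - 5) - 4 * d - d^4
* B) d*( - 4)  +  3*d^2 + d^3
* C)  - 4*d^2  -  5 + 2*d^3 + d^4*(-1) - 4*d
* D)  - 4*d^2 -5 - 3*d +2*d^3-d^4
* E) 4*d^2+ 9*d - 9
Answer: C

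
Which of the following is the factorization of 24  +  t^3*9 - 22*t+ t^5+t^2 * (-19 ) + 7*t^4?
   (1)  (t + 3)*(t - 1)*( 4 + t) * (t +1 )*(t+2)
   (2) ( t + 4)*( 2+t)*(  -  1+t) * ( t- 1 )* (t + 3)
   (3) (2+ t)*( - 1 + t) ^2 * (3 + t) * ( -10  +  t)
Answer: 2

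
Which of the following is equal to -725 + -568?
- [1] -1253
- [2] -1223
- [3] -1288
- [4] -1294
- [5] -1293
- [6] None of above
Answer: 5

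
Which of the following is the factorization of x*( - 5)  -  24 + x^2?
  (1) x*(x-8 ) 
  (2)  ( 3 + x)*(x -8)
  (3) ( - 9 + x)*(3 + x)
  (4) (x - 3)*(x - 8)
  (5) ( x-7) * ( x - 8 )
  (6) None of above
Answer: 2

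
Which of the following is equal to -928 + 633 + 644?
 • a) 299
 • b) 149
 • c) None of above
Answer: c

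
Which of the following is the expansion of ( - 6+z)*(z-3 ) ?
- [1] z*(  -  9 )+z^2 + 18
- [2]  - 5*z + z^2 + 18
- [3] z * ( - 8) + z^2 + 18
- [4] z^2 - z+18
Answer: 1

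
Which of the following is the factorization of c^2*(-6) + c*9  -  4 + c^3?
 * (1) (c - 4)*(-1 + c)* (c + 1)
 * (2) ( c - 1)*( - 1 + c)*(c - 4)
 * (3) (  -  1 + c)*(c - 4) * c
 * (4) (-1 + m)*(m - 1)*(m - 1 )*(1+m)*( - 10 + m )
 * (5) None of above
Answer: 2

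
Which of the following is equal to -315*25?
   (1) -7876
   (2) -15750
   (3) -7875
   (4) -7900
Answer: 3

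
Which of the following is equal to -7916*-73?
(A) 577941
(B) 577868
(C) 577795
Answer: B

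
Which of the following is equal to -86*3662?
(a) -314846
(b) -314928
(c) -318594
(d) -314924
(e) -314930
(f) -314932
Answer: f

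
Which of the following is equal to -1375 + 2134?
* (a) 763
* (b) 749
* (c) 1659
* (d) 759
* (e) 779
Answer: d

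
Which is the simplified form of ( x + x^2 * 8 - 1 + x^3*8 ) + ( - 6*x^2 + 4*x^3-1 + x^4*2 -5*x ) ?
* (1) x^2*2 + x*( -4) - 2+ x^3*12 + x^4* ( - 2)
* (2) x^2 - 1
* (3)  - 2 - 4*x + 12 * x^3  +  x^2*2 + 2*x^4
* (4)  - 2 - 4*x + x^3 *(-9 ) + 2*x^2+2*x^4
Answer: 3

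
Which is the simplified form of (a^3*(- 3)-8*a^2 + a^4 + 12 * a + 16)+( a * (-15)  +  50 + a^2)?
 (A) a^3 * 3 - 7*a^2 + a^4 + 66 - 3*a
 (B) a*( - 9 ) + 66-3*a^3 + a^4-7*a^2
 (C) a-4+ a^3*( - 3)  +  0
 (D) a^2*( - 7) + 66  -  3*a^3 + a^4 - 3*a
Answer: D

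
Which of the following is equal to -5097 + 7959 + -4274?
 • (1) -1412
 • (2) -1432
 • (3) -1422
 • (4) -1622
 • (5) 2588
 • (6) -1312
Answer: 1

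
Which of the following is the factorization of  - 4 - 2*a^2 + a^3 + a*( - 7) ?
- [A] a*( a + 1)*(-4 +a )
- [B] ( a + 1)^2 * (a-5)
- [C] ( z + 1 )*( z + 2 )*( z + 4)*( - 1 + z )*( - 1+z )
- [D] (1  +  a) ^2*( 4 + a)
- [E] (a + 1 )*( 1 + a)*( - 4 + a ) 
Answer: E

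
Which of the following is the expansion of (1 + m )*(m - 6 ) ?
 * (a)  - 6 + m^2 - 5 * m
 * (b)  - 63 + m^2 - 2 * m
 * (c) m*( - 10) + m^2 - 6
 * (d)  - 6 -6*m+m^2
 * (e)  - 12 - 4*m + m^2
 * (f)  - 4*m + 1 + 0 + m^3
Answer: a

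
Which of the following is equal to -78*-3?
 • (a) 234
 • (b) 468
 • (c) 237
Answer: a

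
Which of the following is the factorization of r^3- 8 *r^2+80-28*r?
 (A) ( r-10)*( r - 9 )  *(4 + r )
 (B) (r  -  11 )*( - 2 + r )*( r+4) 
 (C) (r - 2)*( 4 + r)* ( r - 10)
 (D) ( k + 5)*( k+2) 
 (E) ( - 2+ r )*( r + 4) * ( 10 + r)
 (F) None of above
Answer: C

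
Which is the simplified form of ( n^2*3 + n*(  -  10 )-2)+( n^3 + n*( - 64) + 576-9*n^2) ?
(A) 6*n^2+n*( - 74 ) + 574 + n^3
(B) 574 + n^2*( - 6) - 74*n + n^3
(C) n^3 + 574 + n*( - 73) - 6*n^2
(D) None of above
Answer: B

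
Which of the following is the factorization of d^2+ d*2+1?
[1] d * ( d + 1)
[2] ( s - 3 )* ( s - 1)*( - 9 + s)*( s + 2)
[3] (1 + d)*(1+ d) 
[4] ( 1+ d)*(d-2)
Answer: 3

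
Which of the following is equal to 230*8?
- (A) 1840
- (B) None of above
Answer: A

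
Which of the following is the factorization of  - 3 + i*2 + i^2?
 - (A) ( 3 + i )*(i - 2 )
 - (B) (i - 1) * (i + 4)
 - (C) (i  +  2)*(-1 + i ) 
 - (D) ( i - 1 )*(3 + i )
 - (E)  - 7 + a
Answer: D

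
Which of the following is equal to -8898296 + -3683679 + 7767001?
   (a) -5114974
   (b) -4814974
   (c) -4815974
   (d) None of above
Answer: b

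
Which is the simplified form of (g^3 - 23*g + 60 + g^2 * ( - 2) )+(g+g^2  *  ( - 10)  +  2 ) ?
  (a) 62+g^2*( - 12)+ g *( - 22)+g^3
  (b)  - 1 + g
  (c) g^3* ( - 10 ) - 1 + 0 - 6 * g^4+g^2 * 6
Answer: a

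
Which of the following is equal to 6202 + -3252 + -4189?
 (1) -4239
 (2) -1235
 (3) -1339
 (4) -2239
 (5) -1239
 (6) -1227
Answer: 5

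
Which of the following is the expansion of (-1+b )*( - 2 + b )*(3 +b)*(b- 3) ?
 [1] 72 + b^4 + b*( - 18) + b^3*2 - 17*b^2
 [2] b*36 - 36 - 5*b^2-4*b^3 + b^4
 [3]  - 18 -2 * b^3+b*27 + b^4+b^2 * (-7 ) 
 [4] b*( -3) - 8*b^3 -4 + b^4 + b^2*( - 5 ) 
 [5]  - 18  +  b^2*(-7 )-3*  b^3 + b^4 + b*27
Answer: 5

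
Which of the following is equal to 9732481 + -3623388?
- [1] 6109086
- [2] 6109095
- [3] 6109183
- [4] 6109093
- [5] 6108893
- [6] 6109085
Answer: 4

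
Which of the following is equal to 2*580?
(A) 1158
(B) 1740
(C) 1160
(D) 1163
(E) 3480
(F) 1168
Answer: C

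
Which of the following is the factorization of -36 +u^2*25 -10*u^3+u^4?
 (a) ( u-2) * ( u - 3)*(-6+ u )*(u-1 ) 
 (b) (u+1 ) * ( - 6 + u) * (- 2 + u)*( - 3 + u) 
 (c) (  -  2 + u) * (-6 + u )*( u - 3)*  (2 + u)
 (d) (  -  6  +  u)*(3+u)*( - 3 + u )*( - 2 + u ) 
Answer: b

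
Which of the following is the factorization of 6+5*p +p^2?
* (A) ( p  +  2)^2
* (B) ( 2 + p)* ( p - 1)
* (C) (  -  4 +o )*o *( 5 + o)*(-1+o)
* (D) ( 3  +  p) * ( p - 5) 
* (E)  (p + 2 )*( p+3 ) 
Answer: E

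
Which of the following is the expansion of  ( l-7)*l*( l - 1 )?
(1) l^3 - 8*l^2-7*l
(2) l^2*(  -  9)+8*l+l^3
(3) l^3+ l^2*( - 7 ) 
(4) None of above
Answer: 4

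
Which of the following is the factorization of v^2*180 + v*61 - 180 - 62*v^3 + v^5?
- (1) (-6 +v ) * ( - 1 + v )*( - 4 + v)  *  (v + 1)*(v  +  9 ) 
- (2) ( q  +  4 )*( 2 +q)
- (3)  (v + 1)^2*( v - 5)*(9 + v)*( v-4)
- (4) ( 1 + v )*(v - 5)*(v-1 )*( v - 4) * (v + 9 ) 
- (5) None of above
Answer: 4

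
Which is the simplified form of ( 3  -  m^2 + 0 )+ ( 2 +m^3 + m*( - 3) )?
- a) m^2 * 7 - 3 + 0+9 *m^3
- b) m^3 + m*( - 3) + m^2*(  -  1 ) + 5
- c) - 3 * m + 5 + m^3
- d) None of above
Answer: b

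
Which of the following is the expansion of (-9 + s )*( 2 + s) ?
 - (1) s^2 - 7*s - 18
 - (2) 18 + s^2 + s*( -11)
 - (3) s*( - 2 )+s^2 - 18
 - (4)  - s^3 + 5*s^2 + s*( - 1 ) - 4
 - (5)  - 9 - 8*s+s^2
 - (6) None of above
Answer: 1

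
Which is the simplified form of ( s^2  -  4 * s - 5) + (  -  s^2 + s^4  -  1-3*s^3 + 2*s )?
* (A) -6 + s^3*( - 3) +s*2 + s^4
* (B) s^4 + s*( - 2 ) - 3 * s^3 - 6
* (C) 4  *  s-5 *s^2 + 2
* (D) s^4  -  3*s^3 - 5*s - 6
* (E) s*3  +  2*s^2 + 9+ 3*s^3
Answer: B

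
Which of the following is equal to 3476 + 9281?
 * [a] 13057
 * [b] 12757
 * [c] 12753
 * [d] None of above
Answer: b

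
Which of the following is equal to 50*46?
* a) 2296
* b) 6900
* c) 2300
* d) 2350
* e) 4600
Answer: c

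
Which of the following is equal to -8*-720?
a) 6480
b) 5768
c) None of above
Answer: c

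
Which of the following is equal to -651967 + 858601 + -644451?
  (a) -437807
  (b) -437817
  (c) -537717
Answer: b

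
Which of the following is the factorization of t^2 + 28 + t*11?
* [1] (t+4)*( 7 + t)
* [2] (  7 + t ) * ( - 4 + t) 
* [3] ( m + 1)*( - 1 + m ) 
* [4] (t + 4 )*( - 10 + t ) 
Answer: 1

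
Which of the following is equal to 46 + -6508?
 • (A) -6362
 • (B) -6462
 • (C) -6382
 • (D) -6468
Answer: B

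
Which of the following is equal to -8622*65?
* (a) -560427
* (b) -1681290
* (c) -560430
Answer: c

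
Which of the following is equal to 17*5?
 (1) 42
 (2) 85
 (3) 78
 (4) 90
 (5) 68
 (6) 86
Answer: 2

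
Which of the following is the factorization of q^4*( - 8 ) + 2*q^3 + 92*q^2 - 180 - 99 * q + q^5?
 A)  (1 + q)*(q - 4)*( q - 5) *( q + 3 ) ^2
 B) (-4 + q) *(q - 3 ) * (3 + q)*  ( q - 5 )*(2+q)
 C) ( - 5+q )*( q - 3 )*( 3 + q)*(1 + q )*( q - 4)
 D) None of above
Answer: C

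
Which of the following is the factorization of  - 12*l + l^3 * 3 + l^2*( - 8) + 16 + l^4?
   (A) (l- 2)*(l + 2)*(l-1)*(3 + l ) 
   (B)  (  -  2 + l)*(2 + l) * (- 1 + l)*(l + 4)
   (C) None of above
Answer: B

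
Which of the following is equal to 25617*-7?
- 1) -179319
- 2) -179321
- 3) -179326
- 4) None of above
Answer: 1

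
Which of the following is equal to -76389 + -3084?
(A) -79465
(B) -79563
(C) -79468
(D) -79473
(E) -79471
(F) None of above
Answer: D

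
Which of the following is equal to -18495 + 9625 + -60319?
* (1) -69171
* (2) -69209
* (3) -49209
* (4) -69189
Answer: 4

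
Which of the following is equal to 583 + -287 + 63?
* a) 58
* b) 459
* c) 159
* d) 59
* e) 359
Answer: e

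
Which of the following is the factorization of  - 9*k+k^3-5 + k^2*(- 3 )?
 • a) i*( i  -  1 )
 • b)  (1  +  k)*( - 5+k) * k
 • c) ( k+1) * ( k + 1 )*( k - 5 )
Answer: c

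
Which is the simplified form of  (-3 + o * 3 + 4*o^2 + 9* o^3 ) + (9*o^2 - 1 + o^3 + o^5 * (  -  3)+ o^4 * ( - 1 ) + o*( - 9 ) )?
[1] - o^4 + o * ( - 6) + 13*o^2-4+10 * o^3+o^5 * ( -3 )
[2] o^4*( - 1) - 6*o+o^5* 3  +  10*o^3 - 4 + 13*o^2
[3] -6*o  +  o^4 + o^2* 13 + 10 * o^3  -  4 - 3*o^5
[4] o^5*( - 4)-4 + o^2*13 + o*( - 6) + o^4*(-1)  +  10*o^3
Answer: 1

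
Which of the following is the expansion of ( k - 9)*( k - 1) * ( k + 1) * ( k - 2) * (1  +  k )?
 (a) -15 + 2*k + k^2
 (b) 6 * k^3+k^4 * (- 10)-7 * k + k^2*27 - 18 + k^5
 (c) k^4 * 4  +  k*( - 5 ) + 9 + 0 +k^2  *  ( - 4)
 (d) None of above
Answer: d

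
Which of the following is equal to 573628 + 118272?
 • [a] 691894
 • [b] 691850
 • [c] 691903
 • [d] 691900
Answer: d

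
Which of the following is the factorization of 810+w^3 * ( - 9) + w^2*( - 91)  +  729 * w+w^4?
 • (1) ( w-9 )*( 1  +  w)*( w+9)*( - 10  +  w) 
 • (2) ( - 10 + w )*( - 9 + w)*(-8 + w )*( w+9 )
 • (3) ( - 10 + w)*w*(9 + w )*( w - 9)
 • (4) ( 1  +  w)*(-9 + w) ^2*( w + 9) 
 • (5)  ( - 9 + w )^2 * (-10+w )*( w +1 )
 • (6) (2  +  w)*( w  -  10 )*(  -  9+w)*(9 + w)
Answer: 1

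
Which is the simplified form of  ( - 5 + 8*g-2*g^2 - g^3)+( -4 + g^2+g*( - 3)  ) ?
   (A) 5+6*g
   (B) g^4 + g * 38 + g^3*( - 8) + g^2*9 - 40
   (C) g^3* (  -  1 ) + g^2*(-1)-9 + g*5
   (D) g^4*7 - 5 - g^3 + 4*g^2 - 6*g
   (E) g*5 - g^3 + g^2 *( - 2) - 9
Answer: C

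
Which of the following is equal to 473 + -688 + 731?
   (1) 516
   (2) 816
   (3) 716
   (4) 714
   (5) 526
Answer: 1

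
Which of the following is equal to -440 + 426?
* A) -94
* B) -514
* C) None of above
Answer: C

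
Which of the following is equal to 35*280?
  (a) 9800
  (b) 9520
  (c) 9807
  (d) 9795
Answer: a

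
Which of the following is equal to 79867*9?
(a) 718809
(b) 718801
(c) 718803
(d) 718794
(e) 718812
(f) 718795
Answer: c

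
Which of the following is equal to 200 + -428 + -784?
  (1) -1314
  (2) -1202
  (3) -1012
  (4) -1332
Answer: 3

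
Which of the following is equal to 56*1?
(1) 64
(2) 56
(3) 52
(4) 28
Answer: 2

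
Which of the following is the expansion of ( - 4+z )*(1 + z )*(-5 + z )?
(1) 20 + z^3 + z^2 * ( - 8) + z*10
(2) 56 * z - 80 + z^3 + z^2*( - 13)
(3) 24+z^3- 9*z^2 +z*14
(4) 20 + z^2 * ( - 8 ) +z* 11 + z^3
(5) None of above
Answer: 4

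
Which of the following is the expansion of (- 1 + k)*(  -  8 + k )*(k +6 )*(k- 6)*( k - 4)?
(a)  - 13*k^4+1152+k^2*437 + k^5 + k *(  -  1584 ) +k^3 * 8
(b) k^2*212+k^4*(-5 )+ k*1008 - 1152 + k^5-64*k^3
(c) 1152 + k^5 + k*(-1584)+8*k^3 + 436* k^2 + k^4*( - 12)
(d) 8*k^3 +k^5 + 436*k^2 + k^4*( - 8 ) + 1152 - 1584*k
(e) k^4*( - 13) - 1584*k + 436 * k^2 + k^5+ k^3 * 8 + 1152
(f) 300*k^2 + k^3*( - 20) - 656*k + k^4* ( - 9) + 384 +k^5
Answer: e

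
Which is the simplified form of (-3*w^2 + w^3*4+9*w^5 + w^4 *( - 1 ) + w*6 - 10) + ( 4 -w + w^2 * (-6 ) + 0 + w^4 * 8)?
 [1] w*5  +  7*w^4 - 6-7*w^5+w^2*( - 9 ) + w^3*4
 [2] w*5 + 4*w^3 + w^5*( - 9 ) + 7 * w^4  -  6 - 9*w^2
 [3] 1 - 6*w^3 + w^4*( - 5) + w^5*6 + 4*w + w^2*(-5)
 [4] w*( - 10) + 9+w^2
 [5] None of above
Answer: 5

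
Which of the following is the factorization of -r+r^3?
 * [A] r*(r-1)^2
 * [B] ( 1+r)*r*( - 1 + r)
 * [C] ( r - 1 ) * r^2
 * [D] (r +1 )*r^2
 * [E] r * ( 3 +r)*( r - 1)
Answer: B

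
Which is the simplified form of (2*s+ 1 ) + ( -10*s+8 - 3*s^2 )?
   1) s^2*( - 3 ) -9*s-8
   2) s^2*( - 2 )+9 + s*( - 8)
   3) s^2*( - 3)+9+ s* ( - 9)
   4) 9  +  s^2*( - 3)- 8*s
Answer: 4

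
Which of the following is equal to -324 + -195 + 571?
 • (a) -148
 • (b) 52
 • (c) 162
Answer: b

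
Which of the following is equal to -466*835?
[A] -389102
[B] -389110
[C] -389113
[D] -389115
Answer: B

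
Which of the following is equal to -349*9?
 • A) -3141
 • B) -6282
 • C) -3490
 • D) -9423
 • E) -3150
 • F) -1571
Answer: A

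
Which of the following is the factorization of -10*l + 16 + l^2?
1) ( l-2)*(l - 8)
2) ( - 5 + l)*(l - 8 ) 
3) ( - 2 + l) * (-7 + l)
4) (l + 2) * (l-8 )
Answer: 1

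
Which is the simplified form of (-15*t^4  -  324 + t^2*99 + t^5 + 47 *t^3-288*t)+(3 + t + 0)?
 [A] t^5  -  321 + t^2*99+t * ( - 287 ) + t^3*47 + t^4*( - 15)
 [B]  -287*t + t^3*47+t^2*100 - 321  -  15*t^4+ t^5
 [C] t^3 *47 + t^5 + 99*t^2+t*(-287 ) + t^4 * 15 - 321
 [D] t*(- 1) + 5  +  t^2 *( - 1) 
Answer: A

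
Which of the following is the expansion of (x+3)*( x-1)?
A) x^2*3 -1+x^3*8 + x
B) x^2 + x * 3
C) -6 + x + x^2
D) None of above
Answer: D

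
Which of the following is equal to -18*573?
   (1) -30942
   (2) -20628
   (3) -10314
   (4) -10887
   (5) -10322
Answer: 3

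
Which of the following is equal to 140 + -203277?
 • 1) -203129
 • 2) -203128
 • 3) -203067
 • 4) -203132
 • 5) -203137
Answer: 5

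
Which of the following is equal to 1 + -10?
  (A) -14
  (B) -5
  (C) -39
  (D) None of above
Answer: D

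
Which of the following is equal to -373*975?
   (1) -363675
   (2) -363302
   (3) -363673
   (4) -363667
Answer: 1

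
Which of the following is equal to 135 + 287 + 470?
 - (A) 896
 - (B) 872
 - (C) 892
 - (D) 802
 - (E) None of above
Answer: C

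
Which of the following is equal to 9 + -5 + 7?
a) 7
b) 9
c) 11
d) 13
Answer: c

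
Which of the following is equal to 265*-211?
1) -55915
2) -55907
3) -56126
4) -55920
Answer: 1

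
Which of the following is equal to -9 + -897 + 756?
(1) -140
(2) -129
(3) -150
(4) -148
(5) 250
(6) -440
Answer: 3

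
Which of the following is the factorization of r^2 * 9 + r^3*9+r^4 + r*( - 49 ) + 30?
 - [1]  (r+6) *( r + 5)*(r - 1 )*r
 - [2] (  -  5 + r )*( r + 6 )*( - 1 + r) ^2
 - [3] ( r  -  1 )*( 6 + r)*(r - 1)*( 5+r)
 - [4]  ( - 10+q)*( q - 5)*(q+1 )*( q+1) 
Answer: 3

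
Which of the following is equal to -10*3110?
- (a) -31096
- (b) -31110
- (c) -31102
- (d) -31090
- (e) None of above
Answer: e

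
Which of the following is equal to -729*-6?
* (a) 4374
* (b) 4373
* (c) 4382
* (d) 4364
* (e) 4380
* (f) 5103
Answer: a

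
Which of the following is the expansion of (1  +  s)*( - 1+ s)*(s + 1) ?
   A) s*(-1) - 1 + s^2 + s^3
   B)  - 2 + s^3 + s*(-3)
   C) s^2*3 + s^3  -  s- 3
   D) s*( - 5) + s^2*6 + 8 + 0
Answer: A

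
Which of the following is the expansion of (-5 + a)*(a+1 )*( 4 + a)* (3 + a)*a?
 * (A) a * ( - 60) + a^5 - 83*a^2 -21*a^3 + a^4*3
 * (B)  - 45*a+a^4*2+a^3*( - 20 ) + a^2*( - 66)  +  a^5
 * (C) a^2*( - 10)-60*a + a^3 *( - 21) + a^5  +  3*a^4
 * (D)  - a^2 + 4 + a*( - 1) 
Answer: A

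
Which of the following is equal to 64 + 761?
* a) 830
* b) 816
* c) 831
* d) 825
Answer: d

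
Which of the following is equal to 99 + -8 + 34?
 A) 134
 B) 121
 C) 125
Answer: C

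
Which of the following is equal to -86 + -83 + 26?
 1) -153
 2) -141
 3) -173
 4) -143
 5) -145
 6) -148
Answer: 4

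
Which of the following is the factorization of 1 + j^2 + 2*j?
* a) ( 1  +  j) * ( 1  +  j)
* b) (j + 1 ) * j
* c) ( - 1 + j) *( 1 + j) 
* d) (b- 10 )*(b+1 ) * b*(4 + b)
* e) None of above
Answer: a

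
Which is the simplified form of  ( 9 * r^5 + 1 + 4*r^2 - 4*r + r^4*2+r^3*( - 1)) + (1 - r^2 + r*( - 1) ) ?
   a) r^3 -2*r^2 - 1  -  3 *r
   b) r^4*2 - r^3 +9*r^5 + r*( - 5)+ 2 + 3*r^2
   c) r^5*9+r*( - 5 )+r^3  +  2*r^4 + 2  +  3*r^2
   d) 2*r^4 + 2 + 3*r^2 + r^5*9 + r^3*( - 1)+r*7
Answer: b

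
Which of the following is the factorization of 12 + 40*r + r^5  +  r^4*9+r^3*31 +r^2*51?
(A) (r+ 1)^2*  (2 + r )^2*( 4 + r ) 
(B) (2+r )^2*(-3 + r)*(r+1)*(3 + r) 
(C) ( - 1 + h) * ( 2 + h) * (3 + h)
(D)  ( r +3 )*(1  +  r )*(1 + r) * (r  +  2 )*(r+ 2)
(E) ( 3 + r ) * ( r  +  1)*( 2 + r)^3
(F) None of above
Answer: D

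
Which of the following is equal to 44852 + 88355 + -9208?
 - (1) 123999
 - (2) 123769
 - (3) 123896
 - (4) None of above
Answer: 1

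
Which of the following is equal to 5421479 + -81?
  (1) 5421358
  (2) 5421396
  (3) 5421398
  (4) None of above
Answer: 3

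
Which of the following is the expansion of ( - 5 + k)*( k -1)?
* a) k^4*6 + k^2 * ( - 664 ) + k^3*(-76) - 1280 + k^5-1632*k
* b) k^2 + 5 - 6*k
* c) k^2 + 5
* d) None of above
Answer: b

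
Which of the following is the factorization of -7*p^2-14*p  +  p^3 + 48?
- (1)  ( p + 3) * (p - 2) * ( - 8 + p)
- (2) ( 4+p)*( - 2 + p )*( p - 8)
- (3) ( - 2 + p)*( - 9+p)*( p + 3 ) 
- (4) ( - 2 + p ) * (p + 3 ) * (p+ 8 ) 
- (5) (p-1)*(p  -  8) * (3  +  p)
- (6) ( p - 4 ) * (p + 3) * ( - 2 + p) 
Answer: 1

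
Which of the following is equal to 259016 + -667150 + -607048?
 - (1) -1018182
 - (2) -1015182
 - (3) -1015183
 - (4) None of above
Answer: 2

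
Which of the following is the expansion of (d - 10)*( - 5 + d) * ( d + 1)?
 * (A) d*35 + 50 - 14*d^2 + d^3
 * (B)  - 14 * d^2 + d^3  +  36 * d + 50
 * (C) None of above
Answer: A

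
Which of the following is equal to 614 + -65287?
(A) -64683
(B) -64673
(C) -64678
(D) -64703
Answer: B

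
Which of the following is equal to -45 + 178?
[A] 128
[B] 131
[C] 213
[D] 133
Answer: D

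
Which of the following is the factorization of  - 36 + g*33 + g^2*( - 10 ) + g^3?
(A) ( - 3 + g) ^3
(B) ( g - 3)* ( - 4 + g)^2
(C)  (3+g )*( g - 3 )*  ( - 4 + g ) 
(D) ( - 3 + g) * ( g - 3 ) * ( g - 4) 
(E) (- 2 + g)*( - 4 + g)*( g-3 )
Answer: D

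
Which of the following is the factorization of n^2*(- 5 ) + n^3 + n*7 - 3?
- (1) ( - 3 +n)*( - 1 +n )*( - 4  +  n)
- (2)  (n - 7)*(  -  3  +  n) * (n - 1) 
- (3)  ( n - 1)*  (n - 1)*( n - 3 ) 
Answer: 3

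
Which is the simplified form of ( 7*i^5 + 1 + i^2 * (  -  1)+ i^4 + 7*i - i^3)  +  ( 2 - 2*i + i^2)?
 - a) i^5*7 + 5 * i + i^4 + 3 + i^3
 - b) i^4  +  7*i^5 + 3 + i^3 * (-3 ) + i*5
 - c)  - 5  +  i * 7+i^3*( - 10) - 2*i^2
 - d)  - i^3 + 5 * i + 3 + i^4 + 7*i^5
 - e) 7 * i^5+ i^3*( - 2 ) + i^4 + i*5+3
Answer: d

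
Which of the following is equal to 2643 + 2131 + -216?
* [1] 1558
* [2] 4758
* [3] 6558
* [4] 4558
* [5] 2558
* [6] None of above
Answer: 4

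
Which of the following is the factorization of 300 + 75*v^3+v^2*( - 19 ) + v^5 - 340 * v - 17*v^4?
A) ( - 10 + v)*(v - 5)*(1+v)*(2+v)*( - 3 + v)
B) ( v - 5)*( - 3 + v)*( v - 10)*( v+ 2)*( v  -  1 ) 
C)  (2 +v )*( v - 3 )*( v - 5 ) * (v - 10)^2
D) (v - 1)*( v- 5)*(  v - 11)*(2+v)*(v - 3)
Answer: B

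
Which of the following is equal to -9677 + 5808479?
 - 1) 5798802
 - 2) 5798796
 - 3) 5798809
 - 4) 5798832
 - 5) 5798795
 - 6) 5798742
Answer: 1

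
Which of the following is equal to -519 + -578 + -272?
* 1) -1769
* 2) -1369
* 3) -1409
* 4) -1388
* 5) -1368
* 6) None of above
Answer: 2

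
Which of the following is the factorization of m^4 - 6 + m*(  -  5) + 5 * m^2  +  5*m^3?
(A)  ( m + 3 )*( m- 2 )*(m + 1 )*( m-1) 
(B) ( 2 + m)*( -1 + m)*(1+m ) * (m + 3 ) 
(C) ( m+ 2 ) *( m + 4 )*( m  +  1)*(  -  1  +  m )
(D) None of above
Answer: B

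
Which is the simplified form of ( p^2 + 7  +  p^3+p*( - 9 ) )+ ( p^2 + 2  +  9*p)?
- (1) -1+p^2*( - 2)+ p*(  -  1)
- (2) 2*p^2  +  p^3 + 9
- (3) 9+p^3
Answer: 2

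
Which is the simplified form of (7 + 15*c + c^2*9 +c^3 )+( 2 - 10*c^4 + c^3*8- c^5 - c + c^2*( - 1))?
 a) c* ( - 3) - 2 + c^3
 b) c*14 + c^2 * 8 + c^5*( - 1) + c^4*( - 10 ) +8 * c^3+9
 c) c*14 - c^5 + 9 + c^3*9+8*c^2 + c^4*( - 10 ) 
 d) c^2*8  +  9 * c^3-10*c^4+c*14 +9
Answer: c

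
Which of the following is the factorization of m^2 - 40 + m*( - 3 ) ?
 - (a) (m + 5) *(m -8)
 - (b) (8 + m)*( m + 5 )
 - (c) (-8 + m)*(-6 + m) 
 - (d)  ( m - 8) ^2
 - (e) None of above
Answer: a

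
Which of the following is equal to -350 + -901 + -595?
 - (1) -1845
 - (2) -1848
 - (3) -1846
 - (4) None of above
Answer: 3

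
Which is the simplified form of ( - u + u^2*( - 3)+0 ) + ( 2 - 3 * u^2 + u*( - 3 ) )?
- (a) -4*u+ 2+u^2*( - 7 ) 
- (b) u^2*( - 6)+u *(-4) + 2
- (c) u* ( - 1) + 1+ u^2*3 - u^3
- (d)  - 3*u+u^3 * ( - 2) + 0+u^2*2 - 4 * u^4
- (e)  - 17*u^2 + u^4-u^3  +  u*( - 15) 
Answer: b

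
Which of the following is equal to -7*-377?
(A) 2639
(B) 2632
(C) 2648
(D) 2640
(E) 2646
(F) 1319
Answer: A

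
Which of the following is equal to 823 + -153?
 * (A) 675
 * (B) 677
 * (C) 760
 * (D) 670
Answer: D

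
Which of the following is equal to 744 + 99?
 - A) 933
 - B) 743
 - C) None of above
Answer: C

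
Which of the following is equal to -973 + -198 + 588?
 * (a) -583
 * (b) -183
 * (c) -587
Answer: a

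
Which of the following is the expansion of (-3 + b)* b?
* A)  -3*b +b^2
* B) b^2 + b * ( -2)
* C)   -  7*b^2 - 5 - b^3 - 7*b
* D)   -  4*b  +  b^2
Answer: A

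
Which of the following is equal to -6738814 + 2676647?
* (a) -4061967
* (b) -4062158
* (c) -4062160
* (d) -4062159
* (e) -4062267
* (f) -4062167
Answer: f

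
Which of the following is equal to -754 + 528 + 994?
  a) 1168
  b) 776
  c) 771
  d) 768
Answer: d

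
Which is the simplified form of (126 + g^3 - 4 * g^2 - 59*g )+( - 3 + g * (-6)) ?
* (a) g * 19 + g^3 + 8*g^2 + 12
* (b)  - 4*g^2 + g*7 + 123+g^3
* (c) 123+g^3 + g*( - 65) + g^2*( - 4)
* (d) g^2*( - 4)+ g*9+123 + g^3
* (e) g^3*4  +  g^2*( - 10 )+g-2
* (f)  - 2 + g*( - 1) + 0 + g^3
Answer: c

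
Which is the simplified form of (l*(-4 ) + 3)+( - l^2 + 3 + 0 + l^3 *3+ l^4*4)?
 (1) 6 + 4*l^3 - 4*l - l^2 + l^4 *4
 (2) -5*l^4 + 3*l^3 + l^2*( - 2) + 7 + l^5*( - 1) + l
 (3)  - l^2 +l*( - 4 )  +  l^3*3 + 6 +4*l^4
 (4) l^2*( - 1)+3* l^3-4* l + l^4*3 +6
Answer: 3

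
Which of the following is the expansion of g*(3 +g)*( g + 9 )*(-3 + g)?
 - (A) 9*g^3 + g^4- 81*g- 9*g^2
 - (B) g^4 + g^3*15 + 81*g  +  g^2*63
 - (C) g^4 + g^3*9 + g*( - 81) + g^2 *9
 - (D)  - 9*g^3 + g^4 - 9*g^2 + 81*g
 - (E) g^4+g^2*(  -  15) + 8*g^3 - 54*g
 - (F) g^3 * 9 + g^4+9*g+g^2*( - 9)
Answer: A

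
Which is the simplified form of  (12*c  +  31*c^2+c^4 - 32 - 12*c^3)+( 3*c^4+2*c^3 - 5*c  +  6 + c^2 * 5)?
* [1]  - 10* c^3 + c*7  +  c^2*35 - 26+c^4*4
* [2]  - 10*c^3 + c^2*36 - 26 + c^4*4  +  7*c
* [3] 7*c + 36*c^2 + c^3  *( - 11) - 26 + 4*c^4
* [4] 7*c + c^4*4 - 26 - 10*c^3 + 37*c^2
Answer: 2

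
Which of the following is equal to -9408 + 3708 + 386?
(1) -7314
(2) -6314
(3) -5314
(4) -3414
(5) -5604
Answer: 3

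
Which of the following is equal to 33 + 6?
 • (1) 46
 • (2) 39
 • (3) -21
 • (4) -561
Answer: 2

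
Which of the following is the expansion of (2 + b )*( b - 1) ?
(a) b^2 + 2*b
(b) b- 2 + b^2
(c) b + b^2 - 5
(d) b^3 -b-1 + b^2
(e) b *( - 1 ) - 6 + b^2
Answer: b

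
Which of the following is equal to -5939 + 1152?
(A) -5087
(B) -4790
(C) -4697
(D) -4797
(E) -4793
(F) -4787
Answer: F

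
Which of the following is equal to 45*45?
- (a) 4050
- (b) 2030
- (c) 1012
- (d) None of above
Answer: d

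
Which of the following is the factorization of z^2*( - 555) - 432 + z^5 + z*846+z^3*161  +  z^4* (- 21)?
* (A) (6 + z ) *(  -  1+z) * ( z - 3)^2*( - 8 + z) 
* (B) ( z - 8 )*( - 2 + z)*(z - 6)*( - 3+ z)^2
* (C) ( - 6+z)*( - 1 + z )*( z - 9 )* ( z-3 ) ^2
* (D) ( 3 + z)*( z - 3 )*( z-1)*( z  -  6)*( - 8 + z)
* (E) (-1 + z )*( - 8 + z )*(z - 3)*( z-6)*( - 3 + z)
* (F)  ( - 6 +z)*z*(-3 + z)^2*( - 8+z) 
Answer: E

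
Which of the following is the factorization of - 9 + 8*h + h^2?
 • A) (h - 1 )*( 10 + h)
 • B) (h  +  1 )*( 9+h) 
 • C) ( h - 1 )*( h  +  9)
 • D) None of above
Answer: C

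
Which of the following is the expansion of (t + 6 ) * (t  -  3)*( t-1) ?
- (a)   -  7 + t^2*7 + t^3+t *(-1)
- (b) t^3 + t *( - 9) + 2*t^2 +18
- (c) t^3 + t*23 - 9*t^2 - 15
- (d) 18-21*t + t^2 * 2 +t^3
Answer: d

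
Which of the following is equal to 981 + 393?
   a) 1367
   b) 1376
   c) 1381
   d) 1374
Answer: d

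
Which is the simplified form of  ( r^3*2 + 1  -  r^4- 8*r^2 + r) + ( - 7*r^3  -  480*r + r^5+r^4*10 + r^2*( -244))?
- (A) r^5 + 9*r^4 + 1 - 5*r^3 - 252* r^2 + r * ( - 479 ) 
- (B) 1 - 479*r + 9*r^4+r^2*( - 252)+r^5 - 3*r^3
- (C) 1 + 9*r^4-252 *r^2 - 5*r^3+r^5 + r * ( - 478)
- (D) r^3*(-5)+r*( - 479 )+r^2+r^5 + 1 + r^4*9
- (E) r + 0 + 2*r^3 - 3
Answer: A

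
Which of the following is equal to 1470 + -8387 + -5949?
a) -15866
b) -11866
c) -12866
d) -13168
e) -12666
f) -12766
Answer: c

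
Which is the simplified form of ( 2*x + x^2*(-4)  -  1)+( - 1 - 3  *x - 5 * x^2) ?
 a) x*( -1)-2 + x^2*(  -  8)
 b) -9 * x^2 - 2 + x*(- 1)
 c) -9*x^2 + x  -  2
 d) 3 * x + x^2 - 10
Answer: b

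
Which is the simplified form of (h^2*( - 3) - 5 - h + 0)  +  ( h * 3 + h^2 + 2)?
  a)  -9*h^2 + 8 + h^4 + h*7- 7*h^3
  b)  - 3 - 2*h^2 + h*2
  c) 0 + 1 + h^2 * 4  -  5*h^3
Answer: b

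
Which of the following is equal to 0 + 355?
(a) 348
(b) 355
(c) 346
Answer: b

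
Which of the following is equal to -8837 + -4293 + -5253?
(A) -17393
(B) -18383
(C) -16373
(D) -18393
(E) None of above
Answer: B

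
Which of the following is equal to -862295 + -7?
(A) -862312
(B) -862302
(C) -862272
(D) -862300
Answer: B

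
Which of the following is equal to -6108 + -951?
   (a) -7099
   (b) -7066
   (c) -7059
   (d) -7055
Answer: c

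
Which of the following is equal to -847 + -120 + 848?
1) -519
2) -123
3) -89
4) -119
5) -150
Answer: 4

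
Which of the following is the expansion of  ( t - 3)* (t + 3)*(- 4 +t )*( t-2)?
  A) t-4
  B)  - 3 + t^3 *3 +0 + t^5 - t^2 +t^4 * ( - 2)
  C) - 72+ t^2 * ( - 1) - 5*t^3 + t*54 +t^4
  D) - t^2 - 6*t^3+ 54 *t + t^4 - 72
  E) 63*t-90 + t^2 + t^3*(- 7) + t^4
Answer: D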